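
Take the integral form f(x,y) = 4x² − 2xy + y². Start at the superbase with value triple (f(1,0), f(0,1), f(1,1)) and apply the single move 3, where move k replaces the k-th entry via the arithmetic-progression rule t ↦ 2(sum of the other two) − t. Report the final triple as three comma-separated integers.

start (4,1,3) = (f(1,0),f(0,1),f(1,1))
replace slot 3: 2·(4+1) − 3 = 7 → (4,1,7)

4,1,7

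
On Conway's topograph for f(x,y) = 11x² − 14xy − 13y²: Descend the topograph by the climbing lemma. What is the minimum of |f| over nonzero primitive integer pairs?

descent: ρ → (-13,14,11)  [lands on river]
river: ρ → (11,8,-16)
river: ρ → (-16,24,3)
river: ρ → (3,24,-16)
river: ρ → (-16,8,11)
river: ρ → (11,14,-13)
river: ρ → (-13,12,12)
river: ρ → (12,12,-13)
closes: descent 1, river 8
min |a| on river = 3

3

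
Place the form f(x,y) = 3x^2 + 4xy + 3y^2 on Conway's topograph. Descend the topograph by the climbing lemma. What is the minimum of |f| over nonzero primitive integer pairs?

translate: b→-2 (≡4 mod 6), so (3,4,3)→(3,-2,2)
flip: (3,-2,2)→(2,2,3)
reduced (well bottom): (2,2,3) with a≤c, −a<b≤a
well minimum = a = 2

2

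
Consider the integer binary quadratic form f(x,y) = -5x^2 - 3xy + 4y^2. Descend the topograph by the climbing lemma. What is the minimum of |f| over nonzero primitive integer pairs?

descent: ρ → (4,3,-5)  [lands on river]
river: ρ → (-5,7,2)
river: ρ → (2,9,-1)
river: ρ → (-1,9,2)
river: ρ → (2,7,-5)
river: ρ → (-5,3,4)
river: ρ → (4,5,-4)
river: ρ → (-4,3,5)
river: ρ → (5,7,-2)
river: ρ → (-2,9,1)
river: ρ → (1,9,-2)
river: ρ → (-2,7,5)
river: ρ → (5,3,-4)
river: ρ → (-4,5,4)
closes: descent 1, river 14
min |a| on river = 1

1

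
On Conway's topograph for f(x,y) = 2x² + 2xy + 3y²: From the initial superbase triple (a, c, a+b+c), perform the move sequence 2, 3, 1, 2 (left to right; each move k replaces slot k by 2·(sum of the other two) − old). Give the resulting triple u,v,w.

start (2,3,7) = (f(1,0),f(0,1),f(1,1))
replace slot 2: 2·(2+7) − 3 = 15 → (2,15,7)
replace slot 3: 2·(2+15) − 7 = 27 → (2,15,27)
replace slot 1: 2·(15+27) − 2 = 82 → (82,15,27)
replace slot 2: 2·(82+27) − 15 = 203 → (82,203,27)

82,203,27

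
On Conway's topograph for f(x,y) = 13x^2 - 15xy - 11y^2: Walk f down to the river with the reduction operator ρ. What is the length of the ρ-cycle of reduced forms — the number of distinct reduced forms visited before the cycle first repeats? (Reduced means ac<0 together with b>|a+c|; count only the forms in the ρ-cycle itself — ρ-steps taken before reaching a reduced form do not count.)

D = 797, ⌊√D⌋ = 28
descent: ρ → (-11,15,13)  [lands on river]
river: ρ → (13,11,-13)
river: ρ → (-13,15,11)
river: ρ → (11,7,-17)
river: ρ → (-17,27,1)
river: ρ → (1,27,-17)
river: ρ → (-17,7,11)
river: ρ → (11,15,-13)
river: ρ → (-13,11,13)
river: ρ → (13,15,-11)
river: ρ → (-11,7,17)
river: ρ → (17,27,-1)
river: ρ → (-1,27,17)
river: ρ → (17,7,-11)
ρ-cycle length = 14 (tail of 1 descent step not counted)

14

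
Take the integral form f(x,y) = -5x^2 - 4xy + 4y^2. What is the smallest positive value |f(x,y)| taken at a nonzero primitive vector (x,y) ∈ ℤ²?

descent: ρ → (4,4,-5)  [lands on river]
river: ρ → (-5,6,3)
river: ρ → (3,6,-5)
river: ρ → (-5,4,4)
closes: descent 1, river 4
min |a| on river = 3

3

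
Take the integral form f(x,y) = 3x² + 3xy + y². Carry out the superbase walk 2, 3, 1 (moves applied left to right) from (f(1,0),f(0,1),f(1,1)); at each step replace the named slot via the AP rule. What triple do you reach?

start (3,1,7) = (f(1,0),f(0,1),f(1,1))
replace slot 2: 2·(3+7) − 1 = 19 → (3,19,7)
replace slot 3: 2·(3+19) − 7 = 37 → (3,19,37)
replace slot 1: 2·(19+37) − 3 = 109 → (109,19,37)

109,19,37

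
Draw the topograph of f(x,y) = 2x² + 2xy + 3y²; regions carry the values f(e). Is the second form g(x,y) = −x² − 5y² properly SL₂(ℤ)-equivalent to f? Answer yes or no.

D₁ = -20, D₂ = -20
f: reduced (well bottom): (2,2,3) with a≤c, −a<b≤a
g is negative-definite; reduce −g:
−g: reduced (well bottom): (1,0,5) with a≤c, −a<b≤a
flip sign back: reduced form of g is (-1,0,-5)
reduced forms (2, 2, 3) vs (-1, 0, -5) ⇒ inequivalent

no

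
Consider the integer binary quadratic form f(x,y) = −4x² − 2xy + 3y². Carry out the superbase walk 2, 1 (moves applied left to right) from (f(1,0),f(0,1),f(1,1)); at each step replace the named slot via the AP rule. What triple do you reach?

start (-4,3,-3) = (f(1,0),f(0,1),f(1,1))
replace slot 2: 2·((-4)+(-3)) − 3 = -17 → (-4,-17,-3)
replace slot 1: 2·((-17)+(-3)) − (-4) = -36 → (-36,-17,-3)

-36,-17,-3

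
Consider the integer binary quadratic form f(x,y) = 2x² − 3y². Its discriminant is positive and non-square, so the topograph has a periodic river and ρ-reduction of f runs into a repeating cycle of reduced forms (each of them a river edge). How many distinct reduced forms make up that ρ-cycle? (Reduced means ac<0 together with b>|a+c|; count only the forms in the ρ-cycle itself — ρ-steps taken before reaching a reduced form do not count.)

D = 24, ⌊√D⌋ = 4
descent: ρ → (-3,0,2)
descent: ρ → (2,4,-1)  [lands on river]
river: ρ → (-1,4,2)
ρ-cycle length = 2 (tail of 2 descent steps not counted)

2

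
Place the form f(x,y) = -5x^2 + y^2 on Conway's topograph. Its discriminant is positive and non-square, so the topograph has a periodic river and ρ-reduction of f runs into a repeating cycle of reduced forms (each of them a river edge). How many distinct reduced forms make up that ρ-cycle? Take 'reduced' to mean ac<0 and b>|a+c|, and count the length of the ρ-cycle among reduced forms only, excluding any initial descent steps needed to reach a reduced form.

D = 20, ⌊√D⌋ = 4
descent: ρ → (1,4,-1)  [lands on river]
river: ρ → (-1,4,1)
ρ-cycle length = 2 (tail of 1 descent step not counted)

2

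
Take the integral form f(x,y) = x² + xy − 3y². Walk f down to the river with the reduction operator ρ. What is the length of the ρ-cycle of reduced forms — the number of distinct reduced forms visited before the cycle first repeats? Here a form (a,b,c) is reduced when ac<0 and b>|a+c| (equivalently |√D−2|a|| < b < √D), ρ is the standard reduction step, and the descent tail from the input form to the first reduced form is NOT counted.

D = 13, ⌊√D⌋ = 3
descent: ρ → (-3,-1,1)
descent: ρ → (1,3,-1)  [lands on river]
river: ρ → (-1,3,1)
ρ-cycle length = 2 (tail of 2 descent steps not counted)

2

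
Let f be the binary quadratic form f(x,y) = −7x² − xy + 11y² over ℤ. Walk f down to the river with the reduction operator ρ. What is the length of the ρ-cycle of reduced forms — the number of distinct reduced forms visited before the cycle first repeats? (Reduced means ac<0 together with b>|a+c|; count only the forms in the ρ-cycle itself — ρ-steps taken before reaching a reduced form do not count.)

D = 309, ⌊√D⌋ = 17
descent: ρ → (11,1,-7)
descent: ρ → (-7,13,5)  [lands on river]
river: ρ → (5,17,-1)
river: ρ → (-1,17,5)
river: ρ → (5,13,-7)
river: ρ → (-7,15,3)
river: ρ → (3,15,-7)
ρ-cycle length = 6 (tail of 2 descent steps not counted)

6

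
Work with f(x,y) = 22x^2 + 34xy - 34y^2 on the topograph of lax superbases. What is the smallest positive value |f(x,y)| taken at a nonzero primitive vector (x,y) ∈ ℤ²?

river: ρ → (-34,34,22)
river: ρ → (22,54,-14)
river: ρ → (-14,58,14)
river: ρ → (14,54,-22)
river: ρ → (-22,34,34)
river: ρ → (34,34,-22)
river: ρ → (-22,54,14)
river: ρ → (14,58,-14)
river: ρ → (-14,54,22)
river: ρ → (22,34,-34)
closes: descent 0, river 10
min |a| on river = 14

14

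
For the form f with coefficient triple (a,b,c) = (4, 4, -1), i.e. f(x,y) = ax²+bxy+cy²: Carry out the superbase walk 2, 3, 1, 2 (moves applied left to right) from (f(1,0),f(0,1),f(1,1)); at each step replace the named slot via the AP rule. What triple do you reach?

start (4,-1,7) = (f(1,0),f(0,1),f(1,1))
replace slot 2: 2·(4+7) − (-1) = 23 → (4,23,7)
replace slot 3: 2·(4+23) − 7 = 47 → (4,23,47)
replace slot 1: 2·(23+47) − 4 = 136 → (136,23,47)
replace slot 2: 2·(136+47) − 23 = 343 → (136,343,47)

136,343,47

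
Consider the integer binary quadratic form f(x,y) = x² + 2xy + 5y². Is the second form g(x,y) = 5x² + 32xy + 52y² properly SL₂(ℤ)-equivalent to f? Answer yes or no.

D₁ = -16, D₂ = -16
f: translate: b→0 (≡2 mod 2), so (1,2,5)→(1,0,4)
f: reduced (well bottom): (1,0,4) with a≤c, −a<b≤a
g: translate: b→2 (≡32 mod 10), so (5,32,52)→(5,2,1)
g: flip: (5,2,1)→(1,-2,5)
g: translate: b→0 (≡-2 mod 2), so (1,-2,5)→(1,0,4)
g: reduced (well bottom): (1,0,4) with a≤c, −a<b≤a
reduced forms (1, 0, 4) vs (1, 0, 4) ⇒ equivalent

yes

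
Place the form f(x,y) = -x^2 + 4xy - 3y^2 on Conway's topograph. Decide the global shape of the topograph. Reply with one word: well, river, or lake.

D = b²−4ac = 4² − 4·(-1)·(-3) = 4
D = 2² is a perfect square ⇒ form factors over ℤ ⇒ lakes

lake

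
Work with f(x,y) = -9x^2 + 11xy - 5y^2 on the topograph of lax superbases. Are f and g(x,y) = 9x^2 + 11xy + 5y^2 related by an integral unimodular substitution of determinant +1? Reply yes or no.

D₁ = -59, D₂ = -59
f is negative-definite; reduce −f:
−f: translate: b→7 (≡-11 mod 18), so (9,-11,5)→(9,7,3)
−f: flip: (9,7,3)→(3,-7,9)
−f: translate: b→-1 (≡-7 mod 6), so (3,-7,9)→(3,-1,5)
−f: reduced (well bottom): (3,-1,5) with a≤c, −a<b≤a
flip sign back: reduced form of f is (-3,1,-5)
g: translate: b→-7 (≡11 mod 18), so (9,11,5)→(9,-7,3)
g: flip: (9,-7,3)→(3,7,9)
g: translate: b→1 (≡7 mod 6), so (3,7,9)→(3,1,5)
g: reduced (well bottom): (3,1,5) with a≤c, −a<b≤a
reduced forms (-3, 1, -5) vs (3, 1, 5) ⇒ inequivalent

no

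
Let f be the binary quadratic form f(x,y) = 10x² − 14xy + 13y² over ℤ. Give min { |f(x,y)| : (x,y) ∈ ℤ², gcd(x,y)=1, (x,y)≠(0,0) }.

translate: b→6 (≡-14 mod 20), so (10,-14,13)→(10,6,9)
flip: (10,6,9)→(9,-6,10)
reduced (well bottom): (9,-6,10) with a≤c, −a<b≤a
well minimum = a = 9

9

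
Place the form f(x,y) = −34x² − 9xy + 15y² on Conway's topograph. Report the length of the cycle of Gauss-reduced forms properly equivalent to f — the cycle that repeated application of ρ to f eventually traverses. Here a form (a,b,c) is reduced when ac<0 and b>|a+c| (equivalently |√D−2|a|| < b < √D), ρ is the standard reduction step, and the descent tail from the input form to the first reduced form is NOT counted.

D = 2121, ⌊√D⌋ = 46
descent: ρ → (15,39,-10)  [lands on river]
river: ρ → (-10,41,11)
river: ρ → (11,25,-34)
river: ρ → (-34,43,2)
river: ρ → (2,45,-12)
river: ρ → (-12,27,29)
river: ρ → (29,31,-10)
river: ρ → (-10,29,32)
river: ρ → (32,35,-7)
river: ρ → (-7,35,32)
river: ρ → (32,29,-10)
river: ρ → (-10,31,29)
river: ρ → (29,27,-12)
river: ρ → (-12,45,2)
river: ρ → (2,43,-34)
river: ρ → (-34,25,11)
river: ρ → (11,41,-10)
river: ρ → (-10,39,15)
river: ρ → (15,21,-28)
river: ρ → (-28,35,8)
river: ρ → (8,45,-3)
river: ρ → (-3,45,8)
river: ρ → (8,35,-28)
river: ρ → (-28,21,15)
ρ-cycle length = 24 (tail of 1 descent step not counted)

24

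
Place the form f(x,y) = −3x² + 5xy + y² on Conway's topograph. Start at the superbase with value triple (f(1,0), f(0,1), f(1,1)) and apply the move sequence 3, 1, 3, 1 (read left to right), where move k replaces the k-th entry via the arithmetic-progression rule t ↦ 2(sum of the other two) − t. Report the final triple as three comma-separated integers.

start (-3,1,3) = (f(1,0),f(0,1),f(1,1))
replace slot 3: 2·((-3)+1) − 3 = -7 → (-3,1,-7)
replace slot 1: 2·(1+(-7)) − (-3) = -9 → (-9,1,-7)
replace slot 3: 2·((-9)+1) − (-7) = -9 → (-9,1,-9)
replace slot 1: 2·(1+(-9)) − (-9) = -7 → (-7,1,-9)

-7,1,-9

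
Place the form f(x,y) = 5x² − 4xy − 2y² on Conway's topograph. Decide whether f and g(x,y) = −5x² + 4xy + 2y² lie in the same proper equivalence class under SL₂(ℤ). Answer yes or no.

D₁ = 56, D₂ = 56
river cycle of f (length 4): (-2, 4, 5), (5, 6, -1), (-1, 6, 5), (5, 4, -2)
river cycle of g (length 4): (2, 4, -5), (-5, 6, 1), (1, 6, -5), (-5, 4, 2)
cycles differ ⇒ inequivalent

no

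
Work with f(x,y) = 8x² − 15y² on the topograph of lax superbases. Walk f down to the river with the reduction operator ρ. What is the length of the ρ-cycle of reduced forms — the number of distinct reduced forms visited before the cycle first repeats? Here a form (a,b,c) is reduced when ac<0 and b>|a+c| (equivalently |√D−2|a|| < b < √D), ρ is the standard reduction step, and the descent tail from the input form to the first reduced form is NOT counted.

D = 480, ⌊√D⌋ = 21
descent: ρ → (-15,0,8)
descent: ρ → (8,16,-7)  [lands on river]
river: ρ → (-7,12,12)
river: ρ → (12,12,-7)
river: ρ → (-7,16,8)
ρ-cycle length = 4 (tail of 2 descent steps not counted)

4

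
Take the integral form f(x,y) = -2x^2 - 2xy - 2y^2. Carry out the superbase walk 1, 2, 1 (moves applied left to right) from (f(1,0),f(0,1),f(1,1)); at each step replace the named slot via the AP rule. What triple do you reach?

start (-2,-2,-6) = (f(1,0),f(0,1),f(1,1))
replace slot 1: 2·((-2)+(-6)) − (-2) = -14 → (-14,-2,-6)
replace slot 2: 2·((-14)+(-6)) − (-2) = -38 → (-14,-38,-6)
replace slot 1: 2·((-38)+(-6)) − (-14) = -74 → (-74,-38,-6)

-74,-38,-6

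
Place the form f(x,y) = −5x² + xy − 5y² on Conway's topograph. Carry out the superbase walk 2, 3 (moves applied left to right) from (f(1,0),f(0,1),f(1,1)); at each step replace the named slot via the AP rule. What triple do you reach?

start (-5,-5,-9) = (f(1,0),f(0,1),f(1,1))
replace slot 2: 2·((-5)+(-9)) − (-5) = -23 → (-5,-23,-9)
replace slot 3: 2·((-5)+(-23)) − (-9) = -47 → (-5,-23,-47)

-5,-23,-47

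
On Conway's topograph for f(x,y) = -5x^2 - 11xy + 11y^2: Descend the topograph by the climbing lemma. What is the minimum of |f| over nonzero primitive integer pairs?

descent: ρ → (11,11,-5)  [lands on river]
river: ρ → (-5,9,13)
river: ρ → (13,17,-1)
river: ρ → (-1,17,13)
river: ρ → (13,9,-5)
river: ρ → (-5,11,11)
closes: descent 1, river 6
min |a| on river = 1

1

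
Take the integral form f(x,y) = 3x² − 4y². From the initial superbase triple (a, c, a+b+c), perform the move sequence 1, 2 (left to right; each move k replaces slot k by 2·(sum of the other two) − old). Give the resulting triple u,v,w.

start (3,-4,-1) = (f(1,0),f(0,1),f(1,1))
replace slot 1: 2·((-4)+(-1)) − 3 = -13 → (-13,-4,-1)
replace slot 2: 2·((-13)+(-1)) − (-4) = -24 → (-13,-24,-1)

-13,-24,-1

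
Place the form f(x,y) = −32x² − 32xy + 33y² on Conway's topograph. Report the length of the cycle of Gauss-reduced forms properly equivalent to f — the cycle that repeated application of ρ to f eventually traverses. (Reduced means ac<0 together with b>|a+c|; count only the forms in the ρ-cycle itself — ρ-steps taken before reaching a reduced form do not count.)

D = 5248, ⌊√D⌋ = 72
descent: ρ → (33,32,-32)  [lands on river]
river: ρ → (-32,32,33)
river: ρ → (33,34,-31)
river: ρ → (-31,28,36)
river: ρ → (36,44,-23)
river: ρ → (-23,48,32)
river: ρ → (32,16,-39)
river: ρ → (-39,62,9)
river: ρ → (9,64,-32)
river: ρ → (-32,64,9)
river: ρ → (9,62,-39)
river: ρ → (-39,16,32)
river: ρ → (32,48,-23)
river: ρ → (-23,44,36)
river: ρ → (36,28,-31)
river: ρ → (-31,34,33)
ρ-cycle length = 16 (tail of 1 descent step not counted)

16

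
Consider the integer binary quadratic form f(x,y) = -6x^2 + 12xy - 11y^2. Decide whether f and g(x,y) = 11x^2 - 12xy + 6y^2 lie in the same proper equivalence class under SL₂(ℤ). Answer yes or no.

D₁ = -120, D₂ = -120
f is negative-definite; reduce −f:
−f: translate: b→0 (≡-12 mod 12), so (6,-12,11)→(6,0,5)
−f: flip: (6,0,5)→(5,0,6)
−f: reduced (well bottom): (5,0,6) with a≤c, −a<b≤a
flip sign back: reduced form of f is (-5,0,-6)
g: translate: b→10 (≡-12 mod 22), so (11,-12,6)→(11,10,5)
g: flip: (11,10,5)→(5,-10,11)
g: translate: b→0 (≡-10 mod 10), so (5,-10,11)→(5,0,6)
g: reduced (well bottom): (5,0,6) with a≤c, −a<b≤a
reduced forms (-5, 0, -6) vs (5, 0, 6) ⇒ inequivalent

no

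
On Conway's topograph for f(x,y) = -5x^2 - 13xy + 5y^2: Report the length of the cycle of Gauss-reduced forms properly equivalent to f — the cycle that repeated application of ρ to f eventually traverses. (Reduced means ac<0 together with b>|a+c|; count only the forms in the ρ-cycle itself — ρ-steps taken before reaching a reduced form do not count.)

D = 269, ⌊√D⌋ = 16
descent: ρ → (5,13,-5)  [lands on river]
river: ρ → (-5,7,11)
river: ρ → (11,15,-1)
river: ρ → (-1,15,11)
river: ρ → (11,7,-5)
river: ρ → (-5,13,5)
river: ρ → (5,7,-11)
river: ρ → (-11,15,1)
river: ρ → (1,15,-11)
river: ρ → (-11,7,5)
ρ-cycle length = 10 (tail of 1 descent step not counted)

10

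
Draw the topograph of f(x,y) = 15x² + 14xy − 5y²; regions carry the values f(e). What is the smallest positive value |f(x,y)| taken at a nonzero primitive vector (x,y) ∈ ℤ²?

river: ρ → (-5,16,12)
river: ρ → (12,8,-9)
river: ρ → (-9,10,11)
river: ρ → (11,12,-8)
river: ρ → (-8,20,3)
river: ρ → (3,22,-1)
river: ρ → (-1,22,3)
river: ρ → (3,20,-8)
river: ρ → (-8,12,11)
river: ρ → (11,10,-9)
river: ρ → (-9,8,12)
river: ρ → (12,16,-5)
river: ρ → (-5,14,15)
river: ρ → (15,16,-4)
river: ρ → (-4,16,15)
river: ρ → (15,14,-5)
closes: descent 0, river 16
min |a| on river = 1

1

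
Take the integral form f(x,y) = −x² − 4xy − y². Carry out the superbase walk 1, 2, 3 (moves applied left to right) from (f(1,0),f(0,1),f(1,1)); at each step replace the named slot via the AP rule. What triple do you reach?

start (-1,-1,-6) = (f(1,0),f(0,1),f(1,1))
replace slot 1: 2·((-1)+(-6)) − (-1) = -13 → (-13,-1,-6)
replace slot 2: 2·((-13)+(-6)) − (-1) = -37 → (-13,-37,-6)
replace slot 3: 2·((-13)+(-37)) − (-6) = -94 → (-13,-37,-94)

-13,-37,-94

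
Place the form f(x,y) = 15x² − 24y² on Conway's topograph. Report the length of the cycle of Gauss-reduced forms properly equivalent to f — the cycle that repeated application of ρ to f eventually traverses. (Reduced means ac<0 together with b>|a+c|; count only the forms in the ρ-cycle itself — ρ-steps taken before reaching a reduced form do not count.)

D = 1440, ⌊√D⌋ = 37
descent: ρ → (-24,0,15)
descent: ρ → (15,30,-9)  [lands on river]
river: ρ → (-9,24,24)
river: ρ → (24,24,-9)
river: ρ → (-9,30,15)
ρ-cycle length = 4 (tail of 2 descent steps not counted)

4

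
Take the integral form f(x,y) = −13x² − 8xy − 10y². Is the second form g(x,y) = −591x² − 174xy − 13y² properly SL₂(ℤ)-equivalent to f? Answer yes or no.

D₁ = -456, D₂ = -456
f is negative-definite; reduce −f:
−f: flip: (13,8,10)→(10,-8,13)
−f: reduced (well bottom): (10,-8,13) with a≤c, −a<b≤a
flip sign back: reduced form of f is (-10,8,-13)
g is negative-definite; reduce −g:
−g: flip: (591,174,13)→(13,-174,591)
−g: translate: b→8 (≡-174 mod 26), so (13,-174,591)→(13,8,10)
−g: flip: (13,8,10)→(10,-8,13)
−g: reduced (well bottom): (10,-8,13) with a≤c, −a<b≤a
flip sign back: reduced form of g is (-10,8,-13)
reduced forms (-10, 8, -13) vs (-10, 8, -13) ⇒ equivalent

yes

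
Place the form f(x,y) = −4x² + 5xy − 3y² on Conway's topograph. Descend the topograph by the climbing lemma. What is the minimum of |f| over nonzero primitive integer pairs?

translate: b→3 (≡-5 mod 8), so (4,-5,3)→(4,3,2)
flip: (4,3,2)→(2,-3,4)
translate: b→1 (≡-3 mod 4), so (2,-3,4)→(2,1,3)
reduced (well bottom): (2,1,3) with a≤c, −a<b≤a
well minimum |f| = |-2| = 2 (negative-definite)

2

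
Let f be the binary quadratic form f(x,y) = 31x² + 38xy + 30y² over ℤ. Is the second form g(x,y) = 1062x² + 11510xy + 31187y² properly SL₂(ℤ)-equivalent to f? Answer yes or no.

D₁ = -2276, D₂ = -2276
f: translate: b→-24 (≡38 mod 62), so (31,38,30)→(31,-24,23)
f: flip: (31,-24,23)→(23,24,31)
f: translate: b→-22 (≡24 mod 46), so (23,24,31)→(23,-22,30)
f: reduced (well bottom): (23,-22,30) with a≤c, −a<b≤a
g: translate: b→890 (≡11510 mod 2124), so (1062,11510,31187)→(1062,890,187)
g: flip: (1062,890,187)→(187,-890,1062)
g: translate: b→-142 (≡-890 mod 374), so (187,-890,1062)→(187,-142,30)
g: flip: (187,-142,30)→(30,142,187)
g: translate: b→22 (≡142 mod 60), so (30,142,187)→(30,22,23)
g: flip: (30,22,23)→(23,-22,30)
g: reduced (well bottom): (23,-22,30) with a≤c, −a<b≤a
reduced forms (23, -22, 30) vs (23, -22, 30) ⇒ equivalent

yes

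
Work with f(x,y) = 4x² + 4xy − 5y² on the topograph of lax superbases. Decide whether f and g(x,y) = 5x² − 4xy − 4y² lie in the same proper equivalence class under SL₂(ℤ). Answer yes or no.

D₁ = 96, D₂ = 96
river cycle of f (length 4): (-5, 6, 3), (3, 6, -5), (-5, 4, 4), (4, 4, -5)
river cycle of g (length 4): (-4, 4, 5), (5, 6, -3), (-3, 6, 5), (5, 4, -4)
cycles differ ⇒ inequivalent

no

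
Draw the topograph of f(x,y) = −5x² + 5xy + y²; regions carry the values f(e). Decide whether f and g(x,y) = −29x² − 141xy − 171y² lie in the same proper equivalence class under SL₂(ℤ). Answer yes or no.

D₁ = 45, D₂ = 45
river cycle of f (length 2): (1, 5, -5), (-5, 5, 1)
river cycle of g (length 2): (-5, 5, 1), (1, 5, -5)
cycles coincide ⇒ equivalent

yes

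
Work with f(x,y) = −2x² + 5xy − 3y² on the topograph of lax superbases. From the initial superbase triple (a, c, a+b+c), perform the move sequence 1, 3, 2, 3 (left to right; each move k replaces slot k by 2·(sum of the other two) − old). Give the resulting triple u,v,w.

start (-2,-3,0) = (f(1,0),f(0,1),f(1,1))
replace slot 1: 2·((-3)+0) − (-2) = -4 → (-4,-3,0)
replace slot 3: 2·((-4)+(-3)) − 0 = -14 → (-4,-3,-14)
replace slot 2: 2·((-4)+(-14)) − (-3) = -33 → (-4,-33,-14)
replace slot 3: 2·((-4)+(-33)) − (-14) = -60 → (-4,-33,-60)

-4,-33,-60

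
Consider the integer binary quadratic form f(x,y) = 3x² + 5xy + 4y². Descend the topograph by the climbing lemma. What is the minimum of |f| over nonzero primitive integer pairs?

translate: b→-1 (≡5 mod 6), so (3,5,4)→(3,-1,2)
flip: (3,-1,2)→(2,1,3)
reduced (well bottom): (2,1,3) with a≤c, −a<b≤a
well minimum = a = 2

2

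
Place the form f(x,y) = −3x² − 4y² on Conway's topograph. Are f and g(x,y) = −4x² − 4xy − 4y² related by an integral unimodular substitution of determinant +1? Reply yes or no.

D₁ = -48, D₂ = -48
f is negative-definite; reduce −f:
−f: reduced (well bottom): (3,0,4) with a≤c, −a<b≤a
flip sign back: reduced form of f is (-3,0,-4)
g is negative-definite; reduce −g:
−g: reduced (well bottom): (4,4,4) with a≤c, −a<b≤a
flip sign back: reduced form of g is (-4,-4,-4)
reduced forms (-3, 0, -4) vs (-4, -4, -4) ⇒ inequivalent

no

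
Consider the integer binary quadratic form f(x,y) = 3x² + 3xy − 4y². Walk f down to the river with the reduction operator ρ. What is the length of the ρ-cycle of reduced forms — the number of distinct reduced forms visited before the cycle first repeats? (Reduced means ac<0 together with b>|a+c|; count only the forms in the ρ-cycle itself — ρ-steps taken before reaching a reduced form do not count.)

D = 57, ⌊√D⌋ = 7
river: ρ → (-4,5,2)
river: ρ → (2,7,-1)
river: ρ → (-1,7,2)
river: ρ → (2,5,-4)
river: ρ → (-4,3,3)
river: ρ → (3,3,-4)
ρ-cycle length = 6 (tail of 0 descent steps not counted)

6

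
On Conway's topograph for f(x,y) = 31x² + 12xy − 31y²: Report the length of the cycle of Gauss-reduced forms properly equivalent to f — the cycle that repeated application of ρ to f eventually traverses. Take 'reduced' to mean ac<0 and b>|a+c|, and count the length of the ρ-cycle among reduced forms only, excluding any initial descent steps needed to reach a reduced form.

D = 3988, ⌊√D⌋ = 63
river: ρ → (-31,50,12)
river: ρ → (12,46,-39)
river: ρ → (-39,32,19)
river: ρ → (19,44,-27)
river: ρ → (-27,10,36)
river: ρ → (36,62,-1)
river: ρ → (-1,62,36)
river: ρ → (36,10,-27)
river: ρ → (-27,44,19)
river: ρ → (19,32,-39)
river: ρ → (-39,46,12)
river: ρ → (12,50,-31)
river: ρ → (-31,12,31)
river: ρ → (31,50,-12)
river: ρ → (-12,46,39)
river: ρ → (39,32,-19)
river: ρ → (-19,44,27)
river: ρ → (27,10,-36)
river: ρ → (-36,62,1)
river: ρ → (1,62,-36)
river: ρ → (-36,10,27)
river: ρ → (27,44,-19)
river: ρ → (-19,32,39)
river: ρ → (39,46,-12)
river: ρ → (-12,50,31)
river: ρ → (31,12,-31)
ρ-cycle length = 26 (tail of 0 descent steps not counted)

26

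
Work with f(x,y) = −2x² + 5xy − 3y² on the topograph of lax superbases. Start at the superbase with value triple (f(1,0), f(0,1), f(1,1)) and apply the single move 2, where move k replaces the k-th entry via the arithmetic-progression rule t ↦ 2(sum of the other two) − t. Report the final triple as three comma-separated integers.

start (-2,-3,0) = (f(1,0),f(0,1),f(1,1))
replace slot 2: 2·((-2)+0) − (-3) = -1 → (-2,-1,0)

-2,-1,0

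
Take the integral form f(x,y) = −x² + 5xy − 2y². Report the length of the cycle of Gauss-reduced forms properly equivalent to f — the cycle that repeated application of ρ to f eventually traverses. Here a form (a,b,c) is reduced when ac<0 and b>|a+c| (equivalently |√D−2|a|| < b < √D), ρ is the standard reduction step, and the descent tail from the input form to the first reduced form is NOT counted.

D = 17, ⌊√D⌋ = 4
descent: ρ → (-2,3,1)  [lands on river]
river: ρ → (1,3,-2)
river: ρ → (-2,1,2)
river: ρ → (2,3,-1)
river: ρ → (-1,3,2)
river: ρ → (2,1,-2)
ρ-cycle length = 6 (tail of 1 descent step not counted)

6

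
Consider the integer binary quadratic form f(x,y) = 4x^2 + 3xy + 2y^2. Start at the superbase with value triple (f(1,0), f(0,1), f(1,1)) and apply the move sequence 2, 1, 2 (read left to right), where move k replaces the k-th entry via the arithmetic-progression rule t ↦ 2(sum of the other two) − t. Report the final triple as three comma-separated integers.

start (4,2,9) = (f(1,0),f(0,1),f(1,1))
replace slot 2: 2·(4+9) − 2 = 24 → (4,24,9)
replace slot 1: 2·(24+9) − 4 = 62 → (62,24,9)
replace slot 2: 2·(62+9) − 24 = 118 → (62,118,9)

62,118,9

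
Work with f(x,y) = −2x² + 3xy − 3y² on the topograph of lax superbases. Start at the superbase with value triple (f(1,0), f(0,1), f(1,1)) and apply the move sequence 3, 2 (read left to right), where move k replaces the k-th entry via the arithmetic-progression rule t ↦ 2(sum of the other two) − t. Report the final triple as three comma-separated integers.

start (-2,-3,-2) = (f(1,0),f(0,1),f(1,1))
replace slot 3: 2·((-2)+(-3)) − (-2) = -8 → (-2,-3,-8)
replace slot 2: 2·((-2)+(-8)) − (-3) = -17 → (-2,-17,-8)

-2,-17,-8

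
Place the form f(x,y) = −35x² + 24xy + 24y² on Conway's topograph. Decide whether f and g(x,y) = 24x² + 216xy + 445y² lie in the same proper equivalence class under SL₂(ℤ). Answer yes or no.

D₁ = 3936, D₂ = 3936
river cycle of f (length 10): (24, 24, -35), (-35, 46, 13), (13, 58, -11), (-11, 52, 28), (28, 60, -3), (-3, 60, 28), (28, 52, -11), (-11, 58, 13), (13, 46, -35), (-35, 24, 24)
river cycle of g (length 10): (24, 24, -35), (-35, 46, 13), (13, 58, -11), (-11, 52, 28), (28, 60, -3), (-3, 60, 28), (28, 52, -11), (-11, 58, 13), (13, 46, -35), (-35, 24, 24)
cycles coincide ⇒ equivalent

yes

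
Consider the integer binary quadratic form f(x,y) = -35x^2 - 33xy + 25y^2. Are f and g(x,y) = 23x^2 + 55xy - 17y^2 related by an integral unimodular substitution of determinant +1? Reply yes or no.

D₁ = 4589, D₂ = 4589
river cycle of f (length 26): (25, 33, -35), (-35, 37, 23), (23, 55, -17), (-17, 47, 35), (35, 23, -29), (-29, 35, 29), (29, 23, -35), (-35, 47, 17), (17, 55, -23), (-23, 37, 35), … (16 more)
river cycle of g (length 26): (-17, 47, 35), (35, 23, -29), (-29, 35, 29), (29, 23, -35), (-35, 47, 17), (17, 55, -23), (-23, 37, 35), (35, 33, -25), (-25, 67, 1), (1, 67, -25), … (16 more)
cycles coincide ⇒ equivalent

yes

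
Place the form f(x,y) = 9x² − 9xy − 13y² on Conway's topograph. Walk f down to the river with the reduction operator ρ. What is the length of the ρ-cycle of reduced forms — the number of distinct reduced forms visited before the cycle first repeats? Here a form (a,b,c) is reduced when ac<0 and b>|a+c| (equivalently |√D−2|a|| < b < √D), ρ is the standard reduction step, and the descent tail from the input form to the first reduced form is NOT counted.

D = 549, ⌊√D⌋ = 23
descent: ρ → (-13,9,9)  [lands on river]
river: ρ → (9,9,-13)
river: ρ → (-13,17,5)
river: ρ → (5,23,-1)
river: ρ → (-1,23,5)
river: ρ → (5,17,-13)
ρ-cycle length = 6 (tail of 1 descent step not counted)

6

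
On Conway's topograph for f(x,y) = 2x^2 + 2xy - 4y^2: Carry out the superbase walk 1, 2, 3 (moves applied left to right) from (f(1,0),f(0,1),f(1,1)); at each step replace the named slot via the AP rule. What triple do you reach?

start (2,-4,0) = (f(1,0),f(0,1),f(1,1))
replace slot 1: 2·((-4)+0) − 2 = -10 → (-10,-4,0)
replace slot 2: 2·((-10)+0) − (-4) = -16 → (-10,-16,0)
replace slot 3: 2·((-10)+(-16)) − 0 = -52 → (-10,-16,-52)

-10,-16,-52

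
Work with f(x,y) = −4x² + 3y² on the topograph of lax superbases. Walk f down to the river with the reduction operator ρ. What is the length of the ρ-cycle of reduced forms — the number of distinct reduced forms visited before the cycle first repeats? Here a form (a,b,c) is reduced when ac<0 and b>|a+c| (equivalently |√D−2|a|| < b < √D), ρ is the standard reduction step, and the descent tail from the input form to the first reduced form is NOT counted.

D = 48, ⌊√D⌋ = 6
descent: ρ → (3,6,-1)  [lands on river]
river: ρ → (-1,6,3)
ρ-cycle length = 2 (tail of 1 descent step not counted)

2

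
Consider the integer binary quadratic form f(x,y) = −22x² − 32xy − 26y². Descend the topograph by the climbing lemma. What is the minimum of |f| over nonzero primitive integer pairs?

translate: b→-12 (≡32 mod 44), so (22,32,26)→(22,-12,16)
flip: (22,-12,16)→(16,12,22)
reduced (well bottom): (16,12,22) with a≤c, −a<b≤a
well minimum |f| = |-16| = 16 (negative-definite)

16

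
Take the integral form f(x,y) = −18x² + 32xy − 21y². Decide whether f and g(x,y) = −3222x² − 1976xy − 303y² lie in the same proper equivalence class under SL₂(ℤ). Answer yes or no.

D₁ = -488, D₂ = -488
f is negative-definite; reduce −f:
−f: translate: b→4 (≡-32 mod 36), so (18,-32,21)→(18,4,7)
−f: flip: (18,4,7)→(7,-4,18)
−f: reduced (well bottom): (7,-4,18) with a≤c, −a<b≤a
flip sign back: reduced form of f is (-7,4,-18)
g is negative-definite; reduce −g:
−g: flip: (3222,1976,303)→(303,-1976,3222)
−g: translate: b→-158 (≡-1976 mod 606), so (303,-1976,3222)→(303,-158,21)
−g: flip: (303,-158,21)→(21,158,303)
−g: translate: b→-10 (≡158 mod 42), so (21,158,303)→(21,-10,7)
−g: flip: (21,-10,7)→(7,10,21)
−g: translate: b→-4 (≡10 mod 14), so (7,10,21)→(7,-4,18)
−g: reduced (well bottom): (7,-4,18) with a≤c, −a<b≤a
flip sign back: reduced form of g is (-7,4,-18)
reduced forms (-7, 4, -18) vs (-7, 4, -18) ⇒ equivalent

yes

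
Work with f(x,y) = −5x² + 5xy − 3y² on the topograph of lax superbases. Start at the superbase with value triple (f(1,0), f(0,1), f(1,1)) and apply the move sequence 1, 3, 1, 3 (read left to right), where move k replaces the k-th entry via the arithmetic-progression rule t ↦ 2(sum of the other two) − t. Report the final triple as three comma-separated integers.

start (-5,-3,-3) = (f(1,0),f(0,1),f(1,1))
replace slot 1: 2·((-3)+(-3)) − (-5) = -7 → (-7,-3,-3)
replace slot 3: 2·((-7)+(-3)) − (-3) = -17 → (-7,-3,-17)
replace slot 1: 2·((-3)+(-17)) − (-7) = -33 → (-33,-3,-17)
replace slot 3: 2·((-33)+(-3)) − (-17) = -55 → (-33,-3,-55)

-33,-3,-55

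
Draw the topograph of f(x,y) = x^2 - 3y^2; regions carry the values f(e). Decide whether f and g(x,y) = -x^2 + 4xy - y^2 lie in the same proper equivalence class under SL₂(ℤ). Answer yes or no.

D₁ = 12, D₂ = 12
river cycle of f (length 2): (1, 2, -2), (-2, 2, 1)
river cycle of g (length 2): (-1, 2, 2), (2, 2, -1)
cycles differ ⇒ inequivalent

no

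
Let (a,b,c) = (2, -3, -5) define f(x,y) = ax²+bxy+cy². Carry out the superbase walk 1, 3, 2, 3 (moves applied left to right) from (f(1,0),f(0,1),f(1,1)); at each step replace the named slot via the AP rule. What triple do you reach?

start (2,-5,-6) = (f(1,0),f(0,1),f(1,1))
replace slot 1: 2·((-5)+(-6)) − 2 = -24 → (-24,-5,-6)
replace slot 3: 2·((-24)+(-5)) − (-6) = -52 → (-24,-5,-52)
replace slot 2: 2·((-24)+(-52)) − (-5) = -147 → (-24,-147,-52)
replace slot 3: 2·((-24)+(-147)) − (-52) = -290 → (-24,-147,-290)

-24,-147,-290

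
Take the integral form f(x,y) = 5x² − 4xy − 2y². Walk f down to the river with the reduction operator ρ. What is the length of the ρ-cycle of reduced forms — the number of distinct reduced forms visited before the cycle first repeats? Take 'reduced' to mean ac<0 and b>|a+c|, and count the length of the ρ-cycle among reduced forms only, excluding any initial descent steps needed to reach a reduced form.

D = 56, ⌊√D⌋ = 7
descent: ρ → (-2,4,5)  [lands on river]
river: ρ → (5,6,-1)
river: ρ → (-1,6,5)
river: ρ → (5,4,-2)
ρ-cycle length = 4 (tail of 1 descent step not counted)

4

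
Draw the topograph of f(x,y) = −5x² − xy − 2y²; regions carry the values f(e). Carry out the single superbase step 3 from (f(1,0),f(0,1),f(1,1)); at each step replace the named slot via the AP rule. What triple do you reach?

start (-5,-2,-8) = (f(1,0),f(0,1),f(1,1))
replace slot 3: 2·((-5)+(-2)) − (-8) = -6 → (-5,-2,-6)

-5,-2,-6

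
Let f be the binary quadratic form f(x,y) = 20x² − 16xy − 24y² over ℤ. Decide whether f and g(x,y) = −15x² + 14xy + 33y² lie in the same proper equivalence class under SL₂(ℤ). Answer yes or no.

D₁ = 2176, D₂ = 2176
river cycle of f (length 6): (-24, 16, 20), (20, 24, -20), (-20, 16, 24), (24, 32, -12), (-12, 40, 12), (12, 32, -24)
river cycle of g (length 4): (-15, 44, 4), (4, 44, -15), (-15, 46, 1), (1, 46, -15)
cycles differ ⇒ inequivalent

no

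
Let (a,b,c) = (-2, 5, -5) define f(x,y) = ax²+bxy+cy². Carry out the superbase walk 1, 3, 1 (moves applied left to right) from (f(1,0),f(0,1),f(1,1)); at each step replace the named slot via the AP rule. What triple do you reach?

start (-2,-5,-2) = (f(1,0),f(0,1),f(1,1))
replace slot 1: 2·((-5)+(-2)) − (-2) = -12 → (-12,-5,-2)
replace slot 3: 2·((-12)+(-5)) − (-2) = -32 → (-12,-5,-32)
replace slot 1: 2·((-5)+(-32)) − (-12) = -62 → (-62,-5,-32)

-62,-5,-32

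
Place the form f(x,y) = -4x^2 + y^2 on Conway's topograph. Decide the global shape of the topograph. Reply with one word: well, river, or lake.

D = b²−4ac = 0² − 4·(-4)·1 = 16
D = 4² is a perfect square ⇒ form factors over ℤ ⇒ lakes

lake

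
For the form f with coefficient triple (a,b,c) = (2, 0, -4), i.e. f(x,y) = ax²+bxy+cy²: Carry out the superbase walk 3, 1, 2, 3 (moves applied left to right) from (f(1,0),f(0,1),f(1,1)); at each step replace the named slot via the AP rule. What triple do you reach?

start (2,-4,-2) = (f(1,0),f(0,1),f(1,1))
replace slot 3: 2·(2+(-4)) − (-2) = -2 → (2,-4,-2)
replace slot 1: 2·((-4)+(-2)) − 2 = -14 → (-14,-4,-2)
replace slot 2: 2·((-14)+(-2)) − (-4) = -28 → (-14,-28,-2)
replace slot 3: 2·((-14)+(-28)) − (-2) = -82 → (-14,-28,-82)

-14,-28,-82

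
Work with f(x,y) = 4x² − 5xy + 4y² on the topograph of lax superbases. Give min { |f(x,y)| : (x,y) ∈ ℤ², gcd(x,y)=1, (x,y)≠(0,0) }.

translate: b→3 (≡-5 mod 8), so (4,-5,4)→(4,3,3)
flip: (4,3,3)→(3,-3,4)
translate: b→3 (≡-3 mod 6), so (3,-3,4)→(3,3,4)
reduced (well bottom): (3,3,4) with a≤c, −a<b≤a
well minimum = a = 3

3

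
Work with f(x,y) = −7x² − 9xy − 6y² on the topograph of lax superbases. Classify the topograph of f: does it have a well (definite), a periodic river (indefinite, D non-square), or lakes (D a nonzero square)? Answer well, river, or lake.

D = b²−4ac = (-9)² − 4·(-7)·(-6) = -87
D < 0 ⇒ definite ⇒ every region one sign ⇒ single well

well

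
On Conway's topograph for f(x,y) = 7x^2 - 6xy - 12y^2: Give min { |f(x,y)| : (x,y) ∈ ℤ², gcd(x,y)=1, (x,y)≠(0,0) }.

descent: ρ → (-12,6,7)  [lands on river]
river: ρ → (7,8,-11)
river: ρ → (-11,14,4)
river: ρ → (4,18,-3)
river: ρ → (-3,18,4)
river: ρ → (4,14,-11)
river: ρ → (-11,8,7)
river: ρ → (7,6,-12)
river: ρ → (-12,18,1)
river: ρ → (1,18,-12)
closes: descent 1, river 10
min |a| on river = 1

1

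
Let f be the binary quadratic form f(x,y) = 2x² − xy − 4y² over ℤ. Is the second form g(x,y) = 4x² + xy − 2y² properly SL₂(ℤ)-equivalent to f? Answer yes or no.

D₁ = 33, D₂ = 33
river cycle of f (length 4): (2, 3, -3), (-3, 3, 2), (2, 5, -1), (-1, 5, 2)
river cycle of g (length 4): (-2, 3, 3), (3, 3, -2), (-2, 5, 1), (1, 5, -2)
cycles differ ⇒ inequivalent

no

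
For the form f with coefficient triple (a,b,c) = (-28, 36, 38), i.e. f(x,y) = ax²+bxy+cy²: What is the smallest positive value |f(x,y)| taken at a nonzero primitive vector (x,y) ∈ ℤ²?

river: ρ → (38,40,-26)
river: ρ → (-26,64,14)
river: ρ → (14,48,-58)
river: ρ → (-58,68,4)
river: ρ → (4,68,-58)
river: ρ → (-58,48,14)
river: ρ → (14,64,-26)
river: ρ → (-26,40,38)
river: ρ → (38,36,-28)
river: ρ → (-28,20,46)
river: ρ → (46,72,-2)
river: ρ → (-2,72,46)
river: ρ → (46,20,-28)
river: ρ → (-28,36,38)
closes: descent 0, river 14
min |a| on river = 2

2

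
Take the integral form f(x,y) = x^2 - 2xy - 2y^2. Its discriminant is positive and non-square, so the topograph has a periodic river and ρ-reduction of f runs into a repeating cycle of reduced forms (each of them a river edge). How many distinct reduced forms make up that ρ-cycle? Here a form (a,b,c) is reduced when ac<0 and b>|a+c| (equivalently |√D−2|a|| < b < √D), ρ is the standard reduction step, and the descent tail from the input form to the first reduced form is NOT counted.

D = 12, ⌊√D⌋ = 3
descent: ρ → (-2,2,1)  [lands on river]
river: ρ → (1,2,-2)
ρ-cycle length = 2 (tail of 1 descent step not counted)

2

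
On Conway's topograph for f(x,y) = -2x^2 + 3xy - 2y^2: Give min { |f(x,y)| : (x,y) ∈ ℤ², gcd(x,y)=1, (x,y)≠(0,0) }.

translate: b→1 (≡-3 mod 4), so (2,-3,2)→(2,1,1)
flip: (2,1,1)→(1,-1,2)
translate: b→1 (≡-1 mod 2), so (1,-1,2)→(1,1,2)
reduced (well bottom): (1,1,2) with a≤c, −a<b≤a
well minimum |f| = |-1| = 1 (negative-definite)

1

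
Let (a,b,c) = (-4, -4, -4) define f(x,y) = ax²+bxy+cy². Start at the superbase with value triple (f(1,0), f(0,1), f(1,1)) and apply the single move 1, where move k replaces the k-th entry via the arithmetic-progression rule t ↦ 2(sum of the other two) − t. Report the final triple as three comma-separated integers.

start (-4,-4,-12) = (f(1,0),f(0,1),f(1,1))
replace slot 1: 2·((-4)+(-12)) − (-4) = -28 → (-28,-4,-12)

-28,-4,-12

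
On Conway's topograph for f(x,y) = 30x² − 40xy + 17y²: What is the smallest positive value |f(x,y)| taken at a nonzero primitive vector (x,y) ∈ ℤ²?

translate: b→20 (≡-40 mod 60), so (30,-40,17)→(30,20,7)
flip: (30,20,7)→(7,-20,30)
translate: b→-6 (≡-20 mod 14), so (7,-20,30)→(7,-6,17)
reduced (well bottom): (7,-6,17) with a≤c, −a<b≤a
well minimum = a = 7

7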